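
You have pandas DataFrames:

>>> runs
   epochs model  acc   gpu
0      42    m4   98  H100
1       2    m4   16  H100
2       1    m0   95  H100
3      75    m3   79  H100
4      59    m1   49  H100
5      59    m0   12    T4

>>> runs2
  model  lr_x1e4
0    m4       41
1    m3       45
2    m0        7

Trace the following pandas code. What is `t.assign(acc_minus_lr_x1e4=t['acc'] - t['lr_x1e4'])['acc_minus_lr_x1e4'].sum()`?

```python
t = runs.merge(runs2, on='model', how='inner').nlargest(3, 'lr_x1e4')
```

merge on 'model' (how='inner') → 5 rows:
   epochs model  acc   gpu  lr_x1e4
0      42    m4   98  H100       41
1       2    m4   16  H100       41
2       1    m0   95  H100        7
3      75    m3   79  H100       45
4      59    m0   12    T4        7
take 3 rows with largest lr_x1e4:
   epochs model  acc   gpu  lr_x1e4
3      75    m3   79  H100       45
0      42    m4   98  H100       41
1       2    m4   16  H100       41
add column acc_minus_lr_x1e4 = t['acc'] - t['lr_x1e4']:
   epochs model  acc   gpu  lr_x1e4  acc_minus_lr_x1e4
3      75    m3   79  H100       45                 34
0      42    m4   98  H100       41                 57
1       2    m4   16  H100       41                -25

66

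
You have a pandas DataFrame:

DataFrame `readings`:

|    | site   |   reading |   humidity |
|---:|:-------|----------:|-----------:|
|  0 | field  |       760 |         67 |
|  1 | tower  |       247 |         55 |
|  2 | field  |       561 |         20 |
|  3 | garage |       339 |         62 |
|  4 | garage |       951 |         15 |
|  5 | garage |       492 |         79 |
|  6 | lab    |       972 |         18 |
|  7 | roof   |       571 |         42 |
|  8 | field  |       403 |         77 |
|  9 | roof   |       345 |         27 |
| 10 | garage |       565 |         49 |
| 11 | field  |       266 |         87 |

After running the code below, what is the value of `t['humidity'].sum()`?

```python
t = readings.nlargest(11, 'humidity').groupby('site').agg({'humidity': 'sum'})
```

583

take 11 rows with largest humidity:
      site  reading  humidity
11   field      266        87
5   garage      492        79
8    field      403        77
0    field      760        67
3   garage      339        62
1    tower      247        55
10  garage      565        49
7     roof      571        42
9     roof      345        27
2    field      561        20
6      lab      972        18
group by site, sum of humidity:
        humidity
site            
field        251
garage       190
lab           18
roof          69
tower         55
The sum of column 'humidity' is 583.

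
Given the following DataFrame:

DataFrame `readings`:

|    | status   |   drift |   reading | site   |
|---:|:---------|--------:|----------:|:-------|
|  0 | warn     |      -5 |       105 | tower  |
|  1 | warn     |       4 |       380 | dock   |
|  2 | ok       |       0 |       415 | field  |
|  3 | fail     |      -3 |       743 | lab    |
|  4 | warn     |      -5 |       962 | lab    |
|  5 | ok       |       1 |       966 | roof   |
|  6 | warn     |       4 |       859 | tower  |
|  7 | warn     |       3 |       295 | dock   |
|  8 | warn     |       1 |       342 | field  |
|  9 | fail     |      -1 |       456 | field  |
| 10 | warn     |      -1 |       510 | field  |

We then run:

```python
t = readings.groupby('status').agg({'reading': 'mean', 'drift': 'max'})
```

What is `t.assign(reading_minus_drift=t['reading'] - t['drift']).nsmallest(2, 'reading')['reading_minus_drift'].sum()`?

group by status: mean(reading), max(drift):
           reading  drift
status                   
fail    599.500000     -1
ok      690.500000      1
warn    493.285714      4
add column reading_minus_drift = t['reading'] - t['drift']:
           reading  drift  reading_minus_drift
status                                        
fail    599.500000     -1           600.500000
ok      690.500000      1           689.500000
warn    493.285714      4           489.285714
take 2 rows with smallest reading:
           reading  drift  reading_minus_drift
status                                        
warn    493.285714      4           489.285714
fail    599.500000     -1           600.500000

1089.78571429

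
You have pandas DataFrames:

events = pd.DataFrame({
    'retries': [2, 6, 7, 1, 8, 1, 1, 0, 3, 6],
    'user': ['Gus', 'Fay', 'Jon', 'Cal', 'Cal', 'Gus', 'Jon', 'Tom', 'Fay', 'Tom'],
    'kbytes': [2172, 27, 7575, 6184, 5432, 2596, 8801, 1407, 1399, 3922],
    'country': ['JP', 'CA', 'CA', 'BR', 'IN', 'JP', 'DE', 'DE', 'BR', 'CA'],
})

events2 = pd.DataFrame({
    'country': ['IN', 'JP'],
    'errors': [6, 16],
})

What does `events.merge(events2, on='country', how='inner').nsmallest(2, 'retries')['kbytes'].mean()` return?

2384.0

merge on 'country' (how='inner') → 3 rows:
   retries user  kbytes country  errors
0        2  Gus    2172      JP      16
1        8  Cal    5432      IN       6
2        1  Gus    2596      JP      16
take 2 rows with smallest retries:
   retries user  kbytes country  errors
2        1  Gus    2596      JP      16
0        2  Gus    2172      JP      16
mean of column 'kbytes' → 2384.0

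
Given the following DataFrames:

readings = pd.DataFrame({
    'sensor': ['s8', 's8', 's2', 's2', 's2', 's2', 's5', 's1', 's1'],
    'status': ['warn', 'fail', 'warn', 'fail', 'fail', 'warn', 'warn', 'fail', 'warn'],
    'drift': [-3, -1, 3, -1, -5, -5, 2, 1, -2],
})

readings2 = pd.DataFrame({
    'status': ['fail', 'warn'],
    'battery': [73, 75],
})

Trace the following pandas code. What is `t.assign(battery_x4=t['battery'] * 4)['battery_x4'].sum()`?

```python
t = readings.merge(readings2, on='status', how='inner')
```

merge on 'status' (how='inner') → 9 rows:
  sensor status  drift  battery
0     s8   warn     -3       75
1     s8   fail     -1       73
2     s2   warn      3       75
3     s2   fail     -1       73
4     s2   fail     -5       73
5     s2   warn     -5       75
6     s5   warn      2       75
7     s1   fail      1       73
8     s1   warn     -2       75
add column battery_x4 = t['battery'] * 4:
  sensor status  drift  battery  battery_x4
0     s8   warn     -3       75         300
1     s8   fail     -1       73         292
2     s2   warn      3       75         300
3     s2   fail     -1       73         292
4     s2   fail     -5       73         292
5     s2   warn     -5       75         300
6     s5   warn      2       75         300
7     s1   fail      1       73         292
8     s1   warn     -2       75         300
Then the sum of column 'battery_x4': 2668

2668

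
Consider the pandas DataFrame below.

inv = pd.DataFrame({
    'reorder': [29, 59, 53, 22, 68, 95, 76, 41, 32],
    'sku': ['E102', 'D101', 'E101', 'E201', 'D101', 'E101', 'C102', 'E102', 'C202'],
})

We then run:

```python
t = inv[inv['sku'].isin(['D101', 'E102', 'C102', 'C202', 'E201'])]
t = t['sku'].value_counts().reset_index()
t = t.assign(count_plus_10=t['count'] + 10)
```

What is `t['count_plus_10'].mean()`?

filter rows where sku in ['D101', 'E102', 'C102', 'C202', 'E201']:
   reorder   sku
0       29  E102
1       59  D101
3       22  E201
4       68  D101
6       76  C102
7       41  E102
8       32  C202
value_counts of sku:
sku
E102    2
D101    2
E201    1
C102    1
C202    1
Name: count, dtype: int64
reset_index():
    sku  count
0  E102      2
1  D101      2
2  E201      1
3  C102      1
4  C202      1
add column count_plus_10 = t['count'] + 10:
    sku  count  count_plus_10
0  E102      2             12
1  D101      2             12
2  E201      1             11
3  C102      1             11
4  C202      1             11
Reading off the mean of column 'count_plus_10', we get 11.4.

11.4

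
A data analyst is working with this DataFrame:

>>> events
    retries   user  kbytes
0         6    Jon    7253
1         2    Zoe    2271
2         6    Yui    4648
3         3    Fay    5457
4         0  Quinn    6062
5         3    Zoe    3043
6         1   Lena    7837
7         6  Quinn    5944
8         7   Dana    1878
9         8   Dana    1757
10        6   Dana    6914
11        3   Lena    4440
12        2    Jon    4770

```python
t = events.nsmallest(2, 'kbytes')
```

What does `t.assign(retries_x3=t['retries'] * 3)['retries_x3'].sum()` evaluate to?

45

take 2 rows with smallest kbytes:
   retries  user  kbytes
9        8  Dana    1757
8        7  Dana    1878
add column retries_x3 = t['retries'] * 3:
   retries  user  kbytes  retries_x3
9        8  Dana    1757          24
8        7  Dana    1878          21
The sum of column 'retries_x3' is 45.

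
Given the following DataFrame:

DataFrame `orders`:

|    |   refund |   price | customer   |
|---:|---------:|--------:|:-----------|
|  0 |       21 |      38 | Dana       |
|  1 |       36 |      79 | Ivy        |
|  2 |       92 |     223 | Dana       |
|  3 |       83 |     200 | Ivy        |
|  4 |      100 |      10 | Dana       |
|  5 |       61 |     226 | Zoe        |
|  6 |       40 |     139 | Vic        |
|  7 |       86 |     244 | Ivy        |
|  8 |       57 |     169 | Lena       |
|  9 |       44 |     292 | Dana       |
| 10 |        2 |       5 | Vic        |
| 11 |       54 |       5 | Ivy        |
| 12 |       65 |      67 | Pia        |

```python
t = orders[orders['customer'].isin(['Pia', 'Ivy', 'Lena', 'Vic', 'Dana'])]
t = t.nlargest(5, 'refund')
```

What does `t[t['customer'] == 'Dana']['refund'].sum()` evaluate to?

192

filter rows where customer in ['Pia', 'Ivy', 'Lena', 'Vic', 'Dana']:
    refund  price customer
0       21     38     Dana
1       36     79      Ivy
2       92    223     Dana
3       83    200      Ivy
4      100     10     Dana
6       40    139      Vic
7       86    244      Ivy
8       57    169     Lena
9       44    292     Dana
10       2      5      Vic
11      54      5      Ivy
12      65     67      Pia
take 5 rows with largest refund:
    refund  price customer
4      100     10     Dana
2       92    223     Dana
7       86    244      Ivy
3       83    200      Ivy
12      65     67      Pia
filter rows where customer == 'Dana':
   refund  price customer
4     100     10     Dana
2      92    223     Dana
Reading off the sum of column 'refund', we get 192.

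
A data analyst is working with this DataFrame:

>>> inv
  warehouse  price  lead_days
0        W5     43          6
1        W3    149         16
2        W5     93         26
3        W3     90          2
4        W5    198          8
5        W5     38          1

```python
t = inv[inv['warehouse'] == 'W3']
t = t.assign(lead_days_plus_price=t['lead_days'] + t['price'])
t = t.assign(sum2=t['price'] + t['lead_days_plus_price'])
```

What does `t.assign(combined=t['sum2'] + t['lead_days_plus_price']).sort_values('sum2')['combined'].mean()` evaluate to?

filter rows where warehouse == 'W3':
  warehouse  price  lead_days
1        W3    149         16
3        W3     90          2
add column lead_days_plus_price = t['lead_days'] + t['price']:
  warehouse  price  lead_days  lead_days_plus_price
1        W3    149         16                   165
3        W3     90          2                    92
add column sum2 = t['price'] + t['lead_days_plus_price']:
  warehouse  price  lead_days  lead_days_plus_price  sum2
1        W3    149         16                   165   314
3        W3     90          2                    92   182
add column combined = t['sum2'] + t['lead_days_plus_price']:
  warehouse  price  lead_days  lead_days_plus_price  sum2  combined
1        W3    149         16                   165   314       479
3        W3     90          2                    92   182       274
sort by sum2:
  warehouse  price  lead_days  lead_days_plus_price  sum2  combined
3        W3     90          2                    92   182       274
1        W3    149         16                   165   314       479
mean of column 'combined' → 376.5

376.5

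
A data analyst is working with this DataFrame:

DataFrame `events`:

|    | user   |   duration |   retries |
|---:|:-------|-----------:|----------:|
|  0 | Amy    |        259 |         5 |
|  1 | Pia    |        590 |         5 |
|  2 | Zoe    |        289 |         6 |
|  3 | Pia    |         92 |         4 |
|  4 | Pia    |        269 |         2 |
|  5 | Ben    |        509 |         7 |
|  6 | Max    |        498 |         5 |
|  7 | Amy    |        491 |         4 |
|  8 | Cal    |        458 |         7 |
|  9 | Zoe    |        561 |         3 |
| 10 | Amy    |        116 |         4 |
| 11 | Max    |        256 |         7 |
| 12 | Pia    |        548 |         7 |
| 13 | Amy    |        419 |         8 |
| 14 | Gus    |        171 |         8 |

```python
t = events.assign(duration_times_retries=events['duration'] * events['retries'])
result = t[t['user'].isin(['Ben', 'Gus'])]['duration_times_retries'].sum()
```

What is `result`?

add column duration_times_retries = events['duration'] * events['retries']:
   user  duration  retries  duration_times_retries
0   Amy       259        5                    1295
1   Pia       590        5                    2950
2   Zoe       289        6                    1734
3   Pia        92        4                     368
4   Pia       269        2                     538
5   Ben       509        7                    3563
6   Max       498        5                    2490
7   Amy       491        4                    1964
8   Cal       458        7                    3206
9   Zoe       561        3                    1683
10  Amy       116        4                     464
11  Max       256        7                    1792
12  Pia       548        7                    3836
13  Amy       419        8                    3352
14  Gus       171        8                    1368
filter rows where user in ['Ben', 'Gus']:
   user  duration  retries  duration_times_retries
5   Ben       509        7                    3563
14  Gus       171        8                    1368
Finally, sum of column 'duration_times_retries' = 4931.

4931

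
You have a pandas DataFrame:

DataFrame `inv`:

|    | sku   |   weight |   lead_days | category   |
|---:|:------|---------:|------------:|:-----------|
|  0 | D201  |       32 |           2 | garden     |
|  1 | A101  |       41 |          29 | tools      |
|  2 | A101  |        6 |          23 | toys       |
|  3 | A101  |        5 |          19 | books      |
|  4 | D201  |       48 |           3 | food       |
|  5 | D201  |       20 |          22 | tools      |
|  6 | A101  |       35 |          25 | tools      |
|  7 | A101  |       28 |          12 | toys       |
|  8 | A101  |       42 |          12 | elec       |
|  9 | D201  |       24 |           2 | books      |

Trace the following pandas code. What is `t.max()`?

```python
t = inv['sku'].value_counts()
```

value_counts of sku:
sku
A101    6
D201    4
Name: count, dtype: int64
max of the resulting series → 6

6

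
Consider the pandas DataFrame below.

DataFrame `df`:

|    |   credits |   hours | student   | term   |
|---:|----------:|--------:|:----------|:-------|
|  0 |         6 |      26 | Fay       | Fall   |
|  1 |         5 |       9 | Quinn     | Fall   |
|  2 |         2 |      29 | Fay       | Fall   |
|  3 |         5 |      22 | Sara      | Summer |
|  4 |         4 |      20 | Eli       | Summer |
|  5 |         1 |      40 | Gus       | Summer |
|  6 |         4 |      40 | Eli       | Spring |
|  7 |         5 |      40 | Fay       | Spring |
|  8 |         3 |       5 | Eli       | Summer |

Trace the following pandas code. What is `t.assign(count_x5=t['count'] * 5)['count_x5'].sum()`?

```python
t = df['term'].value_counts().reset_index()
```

value_counts of term:
term
Summer    4
Fall      3
Spring    2
Name: count, dtype: int64
reset_index():
     term  count
0  Summer      4
1    Fall      3
2  Spring      2
add column count_x5 = t['count'] * 5:
     term  count  count_x5
0  Summer      4        20
1    Fall      3        15
2  Spring      2        10
Reading off the sum of column 'count_x5', we get 45.

45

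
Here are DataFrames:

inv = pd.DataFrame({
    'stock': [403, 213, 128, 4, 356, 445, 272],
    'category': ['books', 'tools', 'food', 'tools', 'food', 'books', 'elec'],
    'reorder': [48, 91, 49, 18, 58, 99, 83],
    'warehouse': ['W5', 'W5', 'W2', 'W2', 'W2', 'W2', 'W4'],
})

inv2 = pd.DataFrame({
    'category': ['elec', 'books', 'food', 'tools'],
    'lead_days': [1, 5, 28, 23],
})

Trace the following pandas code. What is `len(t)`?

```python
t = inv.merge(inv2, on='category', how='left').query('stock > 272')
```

3

merge on 'category' (how='left') → 7 rows:
   stock category  reorder warehouse  lead_days
0    403    books       48        W5          5
1    213    tools       91        W5         23
2    128     food       49        W2         28
3      4    tools       18        W2         23
4    356     food       58        W2         28
5    445    books       99        W2          5
6    272     elec       83        W4          1
filter rows where stock > 272:
   stock category  reorder warehouse  lead_days
0    403    books       48        W5          5
4    356     food       58        W2         28
5    445    books       99        W2          5
So result = 3.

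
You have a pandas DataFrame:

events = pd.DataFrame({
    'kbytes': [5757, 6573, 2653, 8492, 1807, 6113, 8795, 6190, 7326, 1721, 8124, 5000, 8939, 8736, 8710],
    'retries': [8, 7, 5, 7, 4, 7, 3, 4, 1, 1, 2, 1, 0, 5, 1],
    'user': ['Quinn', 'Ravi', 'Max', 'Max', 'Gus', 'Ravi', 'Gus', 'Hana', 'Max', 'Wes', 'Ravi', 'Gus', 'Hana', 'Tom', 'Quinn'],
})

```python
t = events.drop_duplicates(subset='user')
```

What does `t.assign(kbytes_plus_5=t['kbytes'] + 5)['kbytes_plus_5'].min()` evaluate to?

1726

drop duplicate user (keep=first):
    kbytes  retries   user
0     5757        8  Quinn
1     6573        7   Ravi
2     2653        5    Max
4     1807        4    Gus
7     6190        4   Hana
9     1721        1    Wes
13    8736        5    Tom
add column kbytes_plus_5 = t['kbytes'] + 5:
    kbytes  retries   user  kbytes_plus_5
0     5757        8  Quinn           5762
1     6573        7   Ravi           6578
2     2653        5    Max           2658
4     1807        4    Gus           1812
7     6190        4   Hana           6195
9     1721        1    Wes           1726
13    8736        5    Tom           8741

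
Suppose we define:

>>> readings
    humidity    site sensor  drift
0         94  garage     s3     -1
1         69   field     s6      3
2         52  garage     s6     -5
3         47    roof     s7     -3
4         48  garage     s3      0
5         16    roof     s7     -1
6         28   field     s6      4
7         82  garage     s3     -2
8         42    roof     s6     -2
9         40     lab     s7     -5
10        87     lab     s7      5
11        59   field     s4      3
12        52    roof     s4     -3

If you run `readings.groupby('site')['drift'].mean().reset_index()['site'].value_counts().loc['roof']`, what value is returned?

group by site, mean of drift:
site
field     3.333333
garage   -2.000000
lab       0.000000
roof     -2.250000
Name: drift, dtype: float64
reset_index():
     site     drift
0   field  3.333333
1  garage -2.000000
2     lab  0.000000
3    roof -2.250000
value_counts of site:
site
field     1
garage    1
lab       1
roof      1
Name: count, dtype: int64
Reading off the value at index 'roof', we get 1.

1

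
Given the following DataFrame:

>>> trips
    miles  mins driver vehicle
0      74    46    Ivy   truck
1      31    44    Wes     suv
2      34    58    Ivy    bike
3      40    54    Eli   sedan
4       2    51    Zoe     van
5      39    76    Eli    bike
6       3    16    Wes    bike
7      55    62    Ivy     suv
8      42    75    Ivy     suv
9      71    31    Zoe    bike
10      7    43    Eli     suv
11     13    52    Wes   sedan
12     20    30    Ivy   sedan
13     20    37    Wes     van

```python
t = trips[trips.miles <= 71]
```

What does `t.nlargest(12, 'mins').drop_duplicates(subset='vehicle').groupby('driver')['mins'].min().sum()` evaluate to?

filter rows where miles <= 71:
    miles  mins driver vehicle
1      31    44    Wes     suv
2      34    58    Ivy    bike
3      40    54    Eli   sedan
4       2    51    Zoe     van
5      39    76    Eli    bike
6       3    16    Wes    bike
7      55    62    Ivy     suv
8      42    75    Ivy     suv
9      71    31    Zoe    bike
10      7    43    Eli     suv
11     13    52    Wes   sedan
12     20    30    Ivy   sedan
13     20    37    Wes     van
take 12 rows with largest mins:
    miles  mins driver vehicle
5      39    76    Eli    bike
8      42    75    Ivy     suv
7      55    62    Ivy     suv
2      34    58    Ivy    bike
3      40    54    Eli   sedan
11     13    52    Wes   sedan
4       2    51    Zoe     van
1      31    44    Wes     suv
10      7    43    Eli     suv
13     20    37    Wes     van
9      71    31    Zoe    bike
12     20    30    Ivy   sedan
drop duplicate vehicle (keep=first):
   miles  mins driver vehicle
5     39    76    Eli    bike
8     42    75    Ivy     suv
3     40    54    Eli   sedan
4      2    51    Zoe     van
group by driver, min of mins:
driver
Eli    54
Ivy    75
Zoe    51
Name: mins, dtype: int64

180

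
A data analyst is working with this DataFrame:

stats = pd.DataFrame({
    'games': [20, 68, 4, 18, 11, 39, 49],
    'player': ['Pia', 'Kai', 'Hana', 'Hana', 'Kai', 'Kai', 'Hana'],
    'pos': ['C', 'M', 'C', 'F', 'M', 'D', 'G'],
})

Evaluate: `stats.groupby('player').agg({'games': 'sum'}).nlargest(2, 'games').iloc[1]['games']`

71

group by player, sum of games:
        games
player       
Hana       71
Kai       118
Pia        20
take 2 rows with largest games:
        games
player       
Kai       118
Hana       71
Reading off the value at position 1, column 'games', we get 71.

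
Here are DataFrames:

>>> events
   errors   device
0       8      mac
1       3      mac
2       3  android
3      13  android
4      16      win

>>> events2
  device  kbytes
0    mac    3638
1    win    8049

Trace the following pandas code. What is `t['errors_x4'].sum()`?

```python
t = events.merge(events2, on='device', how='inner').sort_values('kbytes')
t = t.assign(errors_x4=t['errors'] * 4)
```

108

merge on 'device' (how='inner') → 3 rows:
   errors device  kbytes
0       8    mac    3638
1       3    mac    3638
2      16    win    8049
sort by kbytes:
   errors device  kbytes
0       8    mac    3638
1       3    mac    3638
2      16    win    8049
add column errors_x4 = t['errors'] * 4:
   errors device  kbytes  errors_x4
0       8    mac    3638         32
1       3    mac    3638         12
2      16    win    8049         64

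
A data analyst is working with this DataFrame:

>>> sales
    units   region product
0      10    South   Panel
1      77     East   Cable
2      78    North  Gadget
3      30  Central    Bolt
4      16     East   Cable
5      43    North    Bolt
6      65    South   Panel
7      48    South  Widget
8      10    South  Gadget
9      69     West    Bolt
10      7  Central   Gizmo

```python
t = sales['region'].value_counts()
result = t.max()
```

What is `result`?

4

value_counts of region:
region
South      4
East       2
North      2
Central    2
West       1
Name: count, dtype: int64
Then the max of the resulting series: 4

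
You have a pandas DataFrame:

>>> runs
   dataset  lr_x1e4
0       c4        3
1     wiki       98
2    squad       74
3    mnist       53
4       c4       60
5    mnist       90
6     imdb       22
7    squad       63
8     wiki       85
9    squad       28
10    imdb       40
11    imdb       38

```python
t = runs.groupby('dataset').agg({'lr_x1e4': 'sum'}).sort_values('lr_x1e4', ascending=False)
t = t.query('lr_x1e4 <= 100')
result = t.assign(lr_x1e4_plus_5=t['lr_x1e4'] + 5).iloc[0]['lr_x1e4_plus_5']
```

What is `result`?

105

group by dataset, sum of lr_x1e4:
         lr_x1e4
dataset         
c4            63
imdb         100
mnist        143
squad        165
wiki         183
sort by lr_x1e4 descending:
         lr_x1e4
dataset         
wiki         183
squad        165
mnist        143
imdb         100
c4            63
filter rows where lr_x1e4 <= 100:
         lr_x1e4
dataset         
imdb         100
c4            63
add column lr_x1e4_plus_5 = t['lr_x1e4'] + 5:
         lr_x1e4  lr_x1e4_plus_5
dataset                         
imdb         100             105
c4            63              68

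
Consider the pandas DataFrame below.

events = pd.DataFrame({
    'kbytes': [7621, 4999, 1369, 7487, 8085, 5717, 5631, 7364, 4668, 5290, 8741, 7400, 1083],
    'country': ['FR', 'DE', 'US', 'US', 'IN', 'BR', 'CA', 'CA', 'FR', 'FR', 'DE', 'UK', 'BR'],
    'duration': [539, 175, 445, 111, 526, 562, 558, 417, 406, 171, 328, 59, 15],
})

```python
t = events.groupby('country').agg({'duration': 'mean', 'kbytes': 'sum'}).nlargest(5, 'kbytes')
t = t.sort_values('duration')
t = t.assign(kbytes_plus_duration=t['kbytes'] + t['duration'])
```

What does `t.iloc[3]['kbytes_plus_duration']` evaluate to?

group by country: mean(duration), sum(kbytes):
         duration  kbytes
country                  
BR          288.5    6800
CA          487.5   12995
DE          251.5   13740
FR          372.0   17579
IN          526.0    8085
UK           59.0    7400
US          278.0    8856
take 5 rows with largest kbytes:
         duration  kbytes
country                  
FR          372.0   17579
DE          251.5   13740
CA          487.5   12995
US          278.0    8856
IN          526.0    8085
sort by duration:
         duration  kbytes
country                  
DE          251.5   13740
US          278.0    8856
FR          372.0   17579
CA          487.5   12995
IN          526.0    8085
add column kbytes_plus_duration = t['kbytes'] + t['duration']:
         duration  kbytes  kbytes_plus_duration
country                                        
DE          251.5   13740               13991.5
US          278.0    8856                9134.0
FR          372.0   17579               17951.0
CA          487.5   12995               13482.5
IN          526.0    8085                8611.0
Hence 13482.5.

13482.5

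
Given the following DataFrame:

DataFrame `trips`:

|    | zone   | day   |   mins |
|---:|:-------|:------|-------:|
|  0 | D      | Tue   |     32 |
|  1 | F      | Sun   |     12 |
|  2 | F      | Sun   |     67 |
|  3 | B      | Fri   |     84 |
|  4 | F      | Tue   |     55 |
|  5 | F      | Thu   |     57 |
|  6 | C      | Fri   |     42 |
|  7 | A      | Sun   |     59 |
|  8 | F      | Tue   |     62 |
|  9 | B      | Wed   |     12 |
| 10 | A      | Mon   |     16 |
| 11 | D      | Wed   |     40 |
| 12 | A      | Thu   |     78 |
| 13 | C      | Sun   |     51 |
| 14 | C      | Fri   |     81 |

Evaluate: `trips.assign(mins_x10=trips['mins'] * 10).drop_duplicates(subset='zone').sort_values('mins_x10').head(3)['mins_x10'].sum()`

add column mins_x10 = trips['mins'] * 10:
   zone  day  mins  mins_x10
0     D  Tue    32       320
1     F  Sun    12       120
2     F  Sun    67       670
3     B  Fri    84       840
4     F  Tue    55       550
5     F  Thu    57       570
6     C  Fri    42       420
7     A  Sun    59       590
8     F  Tue    62       620
9     B  Wed    12       120
10    A  Mon    16       160
11    D  Wed    40       400
12    A  Thu    78       780
13    C  Sun    51       510
14    C  Fri    81       810
drop duplicate zone (keep=first):
  zone  day  mins  mins_x10
0    D  Tue    32       320
1    F  Sun    12       120
3    B  Fri    84       840
6    C  Fri    42       420
7    A  Sun    59       590
sort by mins_x10:
  zone  day  mins  mins_x10
1    F  Sun    12       120
0    D  Tue    32       320
6    C  Fri    42       420
7    A  Sun    59       590
3    B  Fri    84       840
take first 3 rows:
  zone  day  mins  mins_x10
1    F  Sun    12       120
0    D  Tue    32       320
6    C  Fri    42       420
sum of column 'mins_x10' → 860

860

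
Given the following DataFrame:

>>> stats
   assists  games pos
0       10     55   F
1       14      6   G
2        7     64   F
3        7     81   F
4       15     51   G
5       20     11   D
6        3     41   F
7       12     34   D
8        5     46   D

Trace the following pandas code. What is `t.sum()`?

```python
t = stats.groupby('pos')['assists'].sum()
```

group by pos, sum of assists:
pos
D    37
F    27
G    29
Name: assists, dtype: int64

93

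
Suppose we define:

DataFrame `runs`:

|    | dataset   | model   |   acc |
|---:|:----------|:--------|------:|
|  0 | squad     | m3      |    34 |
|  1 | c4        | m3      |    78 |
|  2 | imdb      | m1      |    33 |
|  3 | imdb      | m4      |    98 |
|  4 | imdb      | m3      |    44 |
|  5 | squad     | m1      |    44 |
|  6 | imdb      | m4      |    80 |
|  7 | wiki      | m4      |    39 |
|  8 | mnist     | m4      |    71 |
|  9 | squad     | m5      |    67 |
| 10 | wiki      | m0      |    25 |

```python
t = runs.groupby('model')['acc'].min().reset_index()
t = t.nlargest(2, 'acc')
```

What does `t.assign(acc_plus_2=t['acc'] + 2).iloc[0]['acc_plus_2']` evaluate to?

group by model, min of acc:
model
m0    25
m1    33
m3    34
m4    39
m5    67
Name: acc, dtype: int64
reset_index():
  model  acc
0    m0   25
1    m1   33
2    m3   34
3    m4   39
4    m5   67
take 2 rows with largest acc:
  model  acc
4    m5   67
3    m4   39
add column acc_plus_2 = t['acc'] + 2:
  model  acc  acc_plus_2
4    m5   67          69
3    m4   39          41
Finally, value at position 0, column 'acc_plus_2' = 69.

69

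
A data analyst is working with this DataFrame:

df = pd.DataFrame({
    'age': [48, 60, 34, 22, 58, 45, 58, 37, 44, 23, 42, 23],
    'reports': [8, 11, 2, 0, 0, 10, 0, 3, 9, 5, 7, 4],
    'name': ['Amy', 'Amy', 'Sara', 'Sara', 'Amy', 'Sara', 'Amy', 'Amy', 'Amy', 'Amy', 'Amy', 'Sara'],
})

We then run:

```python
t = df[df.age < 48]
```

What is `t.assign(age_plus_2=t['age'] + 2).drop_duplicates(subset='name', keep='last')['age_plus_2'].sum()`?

filter rows where age < 48:
    age  reports  name
2    34        2  Sara
3    22        0  Sara
5    45       10  Sara
7    37        3   Amy
8    44        9   Amy
9    23        5   Amy
10   42        7   Amy
11   23        4  Sara
add column age_plus_2 = t['age'] + 2:
    age  reports  name  age_plus_2
2    34        2  Sara          36
3    22        0  Sara          24
5    45       10  Sara          47
7    37        3   Amy          39
8    44        9   Amy          46
9    23        5   Amy          25
10   42        7   Amy          44
11   23        4  Sara          25
drop duplicate name (keep=last):
    age  reports  name  age_plus_2
10   42        7   Amy          44
11   23        4  Sara          25

69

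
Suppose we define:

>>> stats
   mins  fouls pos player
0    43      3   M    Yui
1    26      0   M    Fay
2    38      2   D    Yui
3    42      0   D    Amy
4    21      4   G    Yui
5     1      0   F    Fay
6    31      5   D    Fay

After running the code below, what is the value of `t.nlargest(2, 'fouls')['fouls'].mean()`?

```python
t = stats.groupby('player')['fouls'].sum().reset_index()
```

7.0

group by player, sum of fouls:
player
Amy    0
Fay    5
Yui    9
Name: fouls, dtype: int64
reset_index():
  player  fouls
0    Amy      0
1    Fay      5
2    Yui      9
take 2 rows with largest fouls:
  player  fouls
2    Yui      9
1    Fay      5
Then the mean of column 'fouls': 7.0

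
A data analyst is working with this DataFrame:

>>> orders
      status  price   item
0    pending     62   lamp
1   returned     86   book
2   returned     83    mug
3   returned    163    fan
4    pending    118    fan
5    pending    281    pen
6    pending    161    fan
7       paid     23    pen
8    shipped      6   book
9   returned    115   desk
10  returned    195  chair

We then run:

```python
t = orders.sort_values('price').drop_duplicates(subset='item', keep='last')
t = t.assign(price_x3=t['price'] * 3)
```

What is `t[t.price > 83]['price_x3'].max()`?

sort by price:
      status  price   item
8    shipped      6   book
7       paid     23    pen
0    pending     62   lamp
2   returned     83    mug
1   returned     86   book
9   returned    115   desk
4    pending    118    fan
6    pending    161    fan
3   returned    163    fan
10  returned    195  chair
5    pending    281    pen
drop duplicate item (keep=last):
      status  price   item
0    pending     62   lamp
2   returned     83    mug
1   returned     86   book
9   returned    115   desk
3   returned    163    fan
10  returned    195  chair
5    pending    281    pen
add column price_x3 = t['price'] * 3:
      status  price   item  price_x3
0    pending     62   lamp       186
2   returned     83    mug       249
1   returned     86   book       258
9   returned    115   desk       345
3   returned    163    fan       489
10  returned    195  chair       585
5    pending    281    pen       843
filter rows where price > 83:
      status  price   item  price_x3
1   returned     86   book       258
9   returned    115   desk       345
3   returned    163    fan       489
10  returned    195  chair       585
5    pending    281    pen       843
Hence 843.

843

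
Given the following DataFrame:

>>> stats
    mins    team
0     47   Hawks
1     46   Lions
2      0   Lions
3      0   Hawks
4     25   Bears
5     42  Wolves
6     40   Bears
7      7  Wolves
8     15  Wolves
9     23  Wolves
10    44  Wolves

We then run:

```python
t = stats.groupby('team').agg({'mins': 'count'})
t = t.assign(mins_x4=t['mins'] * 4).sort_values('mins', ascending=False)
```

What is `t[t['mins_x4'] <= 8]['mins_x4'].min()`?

group by team, count of mins:
        mins
team        
Bears      2
Hawks      2
Lions      2
Wolves     5
add column mins_x4 = t['mins'] * 4:
        mins  mins_x4
team                 
Bears      2        8
Hawks      2        8
Lions      2        8
Wolves     5       20
sort by mins descending:
        mins  mins_x4
team                 
Wolves     5       20
Bears      2        8
Hawks      2        8
Lions      2        8
filter rows where mins_x4 <= 8:
       mins  mins_x4
team                
Bears     2        8
Hawks     2        8
Lions     2        8
Finally, min of column 'mins_x4' = 8.

8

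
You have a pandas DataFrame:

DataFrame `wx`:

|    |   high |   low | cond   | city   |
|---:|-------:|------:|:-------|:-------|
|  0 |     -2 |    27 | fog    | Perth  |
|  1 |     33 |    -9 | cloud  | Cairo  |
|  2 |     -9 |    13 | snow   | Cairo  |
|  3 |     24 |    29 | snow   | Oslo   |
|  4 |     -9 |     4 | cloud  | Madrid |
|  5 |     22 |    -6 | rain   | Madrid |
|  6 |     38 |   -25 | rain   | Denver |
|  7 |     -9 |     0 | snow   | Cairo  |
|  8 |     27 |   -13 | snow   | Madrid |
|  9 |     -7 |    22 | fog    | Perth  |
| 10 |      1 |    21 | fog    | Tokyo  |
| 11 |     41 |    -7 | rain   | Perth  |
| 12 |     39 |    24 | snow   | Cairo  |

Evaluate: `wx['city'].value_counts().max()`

value_counts of city:
city
Cairo     4
Perth     3
Madrid    3
Oslo      1
Denver    1
Tokyo     1
Name: count, dtype: int64
So max() = 4.

4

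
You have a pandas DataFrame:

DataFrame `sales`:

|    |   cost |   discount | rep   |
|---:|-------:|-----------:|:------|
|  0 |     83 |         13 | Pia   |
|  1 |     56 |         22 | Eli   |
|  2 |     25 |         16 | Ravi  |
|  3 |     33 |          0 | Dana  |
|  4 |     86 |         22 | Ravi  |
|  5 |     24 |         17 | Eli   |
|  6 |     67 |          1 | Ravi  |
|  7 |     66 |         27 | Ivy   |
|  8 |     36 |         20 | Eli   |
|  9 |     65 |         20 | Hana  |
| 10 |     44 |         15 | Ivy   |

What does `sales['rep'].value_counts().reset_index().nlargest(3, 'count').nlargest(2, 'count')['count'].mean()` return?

value_counts of rep:
rep
Eli     3
Ravi    3
Ivy     2
Pia     1
Dana    1
Hana    1
Name: count, dtype: int64
reset_index():
    rep  count
0   Eli      3
1  Ravi      3
2   Ivy      2
3   Pia      1
4  Dana      1
5  Hana      1
take 3 rows with largest count:
    rep  count
0   Eli      3
1  Ravi      3
2   Ivy      2
take 2 rows with largest count:
    rep  count
0   Eli      3
1  Ravi      3

3.0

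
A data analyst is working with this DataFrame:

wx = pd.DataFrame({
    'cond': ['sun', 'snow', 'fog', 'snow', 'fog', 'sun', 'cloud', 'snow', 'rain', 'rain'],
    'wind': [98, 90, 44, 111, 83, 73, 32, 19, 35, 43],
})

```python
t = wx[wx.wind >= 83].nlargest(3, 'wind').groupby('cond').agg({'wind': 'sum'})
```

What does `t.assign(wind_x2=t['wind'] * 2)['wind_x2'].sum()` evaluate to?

filter rows where wind >= 83:
   cond  wind
0   sun    98
1  snow    90
3  snow   111
4   fog    83
take 3 rows with largest wind:
   cond  wind
3  snow   111
0   sun    98
1  snow    90
group by cond, sum of wind:
      wind
cond      
snow   201
sun     98
add column wind_x2 = t['wind'] * 2:
      wind  wind_x2
cond               
snow   201      402
sun     98      196
Taking the sum of column 'wind_x2' gives 598.

598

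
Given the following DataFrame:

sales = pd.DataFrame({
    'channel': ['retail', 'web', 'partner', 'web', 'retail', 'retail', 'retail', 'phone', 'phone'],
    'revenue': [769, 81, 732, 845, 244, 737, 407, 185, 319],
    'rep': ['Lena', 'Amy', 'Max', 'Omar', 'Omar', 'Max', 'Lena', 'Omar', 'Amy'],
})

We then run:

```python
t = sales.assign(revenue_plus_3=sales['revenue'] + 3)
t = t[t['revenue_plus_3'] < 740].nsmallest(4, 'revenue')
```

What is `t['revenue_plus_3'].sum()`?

841

add column revenue_plus_3 = sales['revenue'] + 3:
   channel  revenue   rep  revenue_plus_3
0   retail      769  Lena             772
1      web       81   Amy              84
2  partner      732   Max             735
3      web      845  Omar             848
4   retail      244  Omar             247
5   retail      737   Max             740
6   retail      407  Lena             410
7    phone      185  Omar             188
8    phone      319   Amy             322
filter rows where revenue_plus_3 < 740:
   channel  revenue   rep  revenue_plus_3
1      web       81   Amy              84
2  partner      732   Max             735
4   retail      244  Omar             247
6   retail      407  Lena             410
7    phone      185  Omar             188
8    phone      319   Amy             322
take 4 rows with smallest revenue:
  channel  revenue   rep  revenue_plus_3
1     web       81   Amy              84
7   phone      185  Omar             188
4  retail      244  Omar             247
8   phone      319   Amy             322
Taking the sum of column 'revenue_plus_3' gives 841.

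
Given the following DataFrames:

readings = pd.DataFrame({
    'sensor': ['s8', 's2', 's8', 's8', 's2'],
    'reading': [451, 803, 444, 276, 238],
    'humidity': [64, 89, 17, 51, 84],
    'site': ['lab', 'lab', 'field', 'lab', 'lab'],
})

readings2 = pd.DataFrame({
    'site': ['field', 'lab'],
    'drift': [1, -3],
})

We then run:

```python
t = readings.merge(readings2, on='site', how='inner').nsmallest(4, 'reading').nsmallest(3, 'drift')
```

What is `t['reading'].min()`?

merge on 'site' (how='inner') → 5 rows:
  sensor  reading  humidity   site  drift
0     s8      451        64    lab     -3
1     s2      803        89    lab     -3
2     s8      444        17  field      1
3     s8      276        51    lab     -3
4     s2      238        84    lab     -3
take 4 rows with smallest reading:
  sensor  reading  humidity   site  drift
4     s2      238        84    lab     -3
3     s8      276        51    lab     -3
2     s8      444        17  field      1
0     s8      451        64    lab     -3
take 3 rows with smallest drift:
  sensor  reading  humidity site  drift
4     s2      238        84  lab     -3
3     s8      276        51  lab     -3
0     s8      451        64  lab     -3
min of column 'reading' → 238

238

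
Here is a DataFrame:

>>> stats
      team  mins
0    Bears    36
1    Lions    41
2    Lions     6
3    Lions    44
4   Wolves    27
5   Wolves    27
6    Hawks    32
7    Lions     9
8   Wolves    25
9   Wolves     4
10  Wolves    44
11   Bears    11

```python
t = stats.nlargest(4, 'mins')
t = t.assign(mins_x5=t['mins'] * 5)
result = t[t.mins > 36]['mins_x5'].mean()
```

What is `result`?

215.0

take 4 rows with largest mins:
      team  mins
3    Lions    44
10  Wolves    44
1    Lions    41
0    Bears    36
add column mins_x5 = t['mins'] * 5:
      team  mins  mins_x5
3    Lions    44      220
10  Wolves    44      220
1    Lions    41      205
0    Bears    36      180
filter rows where mins > 36:
      team  mins  mins_x5
3    Lions    44      220
10  Wolves    44      220
1    Lions    41      205
So mean() = 215.0.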